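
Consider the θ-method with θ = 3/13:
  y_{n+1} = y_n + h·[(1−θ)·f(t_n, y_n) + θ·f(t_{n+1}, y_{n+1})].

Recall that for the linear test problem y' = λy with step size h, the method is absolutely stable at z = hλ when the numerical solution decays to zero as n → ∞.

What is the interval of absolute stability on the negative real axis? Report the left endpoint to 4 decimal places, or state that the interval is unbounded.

z∈(-3.7143,0).

Set f=λy, z=hλ:
  y_{n+1} = y_n + z·[10/13·y_n + 3/13·y_{n+1}] ⇒ (1 − 3/13z)y_{n+1} = (1 + 10/13z)y_n
  Hence R(z) = (1 + 10/13z)/(1 − 3/13z).

Find x<0 with |R(x)|<1.
x=-0.73: |R|=0.3752
R=−1: 1+10/13x = −1+3/13x ⇒ -7/13x=2 ⇒ x=2/(-7/13)=-3.7143
Confirm numerically:
  x=-3.388: |R|=0.90140 <1
  x=-3.298: |R|=0.87272 <1
  x=-2.857: |R|=0.72180 <1
  x=-1.934: |R|=0.33720 <1
  x=-4.156: |R|=1.12141 >1
  x=-3.992: |R|=1.07783 >1
  x=-3.768: |R|=1.01547 >1
Interval (-3.7143, 0).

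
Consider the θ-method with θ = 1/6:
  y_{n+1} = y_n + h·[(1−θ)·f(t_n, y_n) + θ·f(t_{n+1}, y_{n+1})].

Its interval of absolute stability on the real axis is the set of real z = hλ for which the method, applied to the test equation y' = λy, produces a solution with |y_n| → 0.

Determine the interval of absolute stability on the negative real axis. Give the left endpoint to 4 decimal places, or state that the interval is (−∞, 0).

z∈(-3.0000,0).

On y'=λy, z=hλ:
  y_{n+1} = y_n + z·[5/6·y_n + 1/6·y_{n+1}] ⇒ (1 − 1/6z)y_{n+1} = (1 + 5/6z)y_n
  so R(z) = (1 + 5/6z)/(1 − 1/6z).

Boundary: |R(x)|=1, x<0.
x=-0.38: |R|=0.6426
R=−1: 1+5/6x = −1+1/6x ⇒ -2/3x=2 ⇒ x=2/(-2/3)=-3.0000
Confirm numerically:
  x=-1.959: |R|=0.47682 <1
  x=-1.623: |R|=0.27745 <1
  x=-1.600: |R|=0.26316 <1
  x=-1.534: |R|=0.22166 <1
  x=-3.359: |R|=1.15344 >1
  x=-3.242: |R|=1.10474 >1
Interval (-3.0000, 0).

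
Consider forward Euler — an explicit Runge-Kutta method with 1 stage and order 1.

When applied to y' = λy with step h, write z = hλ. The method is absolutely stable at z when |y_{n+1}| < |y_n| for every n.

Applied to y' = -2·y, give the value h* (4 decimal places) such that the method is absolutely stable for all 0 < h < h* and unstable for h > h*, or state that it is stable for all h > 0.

(-2.0000,0); λ=-2 ⇒ h* = 1.0000.

With y'=λy (z=hλ):
  order 1, 1-stage ⇒ R(z)=1+z
  (e.g. R(-1.71)=-0.71000, |R|=0.71000)

Solve |R(x)|<1 on ℝ⁻.
x=-1.71: |R|=0.7100
|R(-1.92)|=0.9200 |R(-0.97)|=0.0300 |R(-0.7)|=0.3000
Bisect:
  x_lo=-2.5764 |R|=1.5764  x_hi=-0.0829 |R|=0.9171
  mid=-1.32960 |R|=0.32960 →hi
  mid=-1.95298 |R|=0.95298 →hi
  mid=-2.26466 |R|=1.26466 →lo
  mid=-2.10882 |R|=1.10882 →lo
  mid=-2.03090 |R|=1.03090 →lo
  mid=-1.99194 |R|=0.99194 →hi
  mid=-2.01142 |R|=1.01142 →lo
  ...
  [-2.00000,-1.99985] ⇒ x*=-2.0000
Stable set (-2.0000, 0).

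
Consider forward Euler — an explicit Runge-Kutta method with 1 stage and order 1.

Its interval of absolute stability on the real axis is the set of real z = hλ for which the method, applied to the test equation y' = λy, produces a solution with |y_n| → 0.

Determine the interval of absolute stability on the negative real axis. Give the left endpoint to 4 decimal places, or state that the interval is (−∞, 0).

On y'=λy, z=hλ:
  order 1, 1-stage ⇒ R(z)=1+z
  (e.g. R(-1.33)=-0.33000, |R|=0.33000)

Find x<0 with |R(x)|<1.
x=-1.33: |R|=0.3300
|R(-2.38)|=1.3800 |R(-2.2)|=1.2000 |R(-0.71)|=0.2900
Bisect:
  x_lo=-2.8594 |R|=1.8594  x_hi=-0.2474 |R|=0.7526
  mid=-1.55340 |R|=0.55340 →hi
  mid=-2.20639 |R|=1.20639 →lo
  mid=-1.87990 |R|=0.87990 →hi
  mid=-2.04315 |R|=1.04315 →lo
  mid=-1.96152 |R|=0.96152 →hi
  mid=-2.00233 |R|=1.00233 →lo
  mid=-1.98193 |R|=0.98193 →hi
  mid=-1.99213 |R|=0.99213 →hi
  ...
  [-2.00010,-1.99994] ⇒ x*=-2.0000
Stable set (-2.0000, 0).

z∈(-2.0000,0).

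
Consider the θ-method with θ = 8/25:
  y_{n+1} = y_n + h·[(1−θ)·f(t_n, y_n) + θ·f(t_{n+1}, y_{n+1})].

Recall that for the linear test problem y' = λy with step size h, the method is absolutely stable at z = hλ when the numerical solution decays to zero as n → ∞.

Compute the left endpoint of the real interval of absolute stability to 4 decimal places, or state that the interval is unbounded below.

z* = -5.5556.

With y'=λy (z=hλ):
  y_{n+1} = y_n + z·[17/25·y_n + 8/25·y_{n+1}] ⇒ (1 − 8/25z)y_{n+1} = (1 + 17/25z)y_n
  ⇒ R(z) = (1 + 17/25z)/(1 − 8/25z).

Boundary: |R(x)|=1, x<0.
x=-0.49: |R|=0.5764
R=−1: 1+17/25x = −1+8/25x ⇒ -9/25x=2 ⇒ x=2/(-9/25)=-5.5556
Confirm numerically:
  x=-4.655: |R|=0.86978 <1
  x=-4.635: |R|=0.86654 <1
  x=-4.237: |R|=0.79851 <1
  x=-4.095: |R|=0.77242 <1
  x=-5.924: |R|=1.04581 >1
  x=-5.731: |R|=1.02229 >1
  x=-5.602: |R|=1.00599 >1
Stable set (-5.5556, 0).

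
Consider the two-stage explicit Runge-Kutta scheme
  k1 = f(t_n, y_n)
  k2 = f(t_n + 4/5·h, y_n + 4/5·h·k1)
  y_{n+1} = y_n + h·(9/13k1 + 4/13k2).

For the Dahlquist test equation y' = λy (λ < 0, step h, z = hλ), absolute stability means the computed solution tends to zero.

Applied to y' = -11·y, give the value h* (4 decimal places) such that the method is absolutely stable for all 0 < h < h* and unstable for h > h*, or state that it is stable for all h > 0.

(-4.0625,0); λ=-11 ⇒ h* = (65/16)/11 = 0.3693.

On y'=λy, z=hλ:
  k1=λy_n ⇒ h·k1=z·y_n;  k2=λ(1+4/5z)y_n ⇒ h·k2=z(1+4/5z)y_n
  y_{n+1}/y_n = 1 + 9/13z + 4/13z(1+4/5z) = 1 + z + 16/65z²
  R(z) = 1 + z + 16/65z².

Solve |R(x)|<1 on ℝ⁻.
x=-0.8: |R|=0.3575
R=1: x+16/65x²=0 ⇒ x=−65/16=-4.0625; min R=1−1/(4·16/65)=-0.0156>−1
Confirm numerically:
  x=-3.708: |R|=0.67643 <1
  x=-2.676: |R|=0.08670 <1
  x=-2.155: |R|=0.01186 <1
  x=-4.662: |R|=1.68797 >1
  x=-4.484: |R|=1.46523 >1
  x=-4.202: |R|=1.14429 >1
Interval (-4.0625, 0).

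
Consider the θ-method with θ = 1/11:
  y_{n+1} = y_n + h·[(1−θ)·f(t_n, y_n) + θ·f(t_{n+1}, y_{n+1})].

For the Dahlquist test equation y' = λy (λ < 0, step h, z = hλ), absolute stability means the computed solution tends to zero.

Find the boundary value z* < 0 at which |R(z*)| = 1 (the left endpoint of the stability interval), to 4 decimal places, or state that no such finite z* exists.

z* = -2.4444.

Test eqn y'=λy, z=hλ:
  y_{n+1} = y_n + z·[10/11·y_n + 1/11·y_{n+1}] ⇒ (1 − 1/11z)y_{n+1} = (1 + 10/11z)y_n
  R(z) = (1 + 10/11z)/(1 − 1/11z).

Need |R(x)|<1, x<0.
x=-0.31: |R|=0.6985
R=−1: 1+10/11x = −1+1/11x ⇒ -9/11x=2 ⇒ x=2/(-9/11)=-2.4444
Confirm numerically:
  x=-2.209: |R|=0.83958 <1
  x=-1.592: |R|=0.39072 <1
  x=-1.045: |R|=0.04566 <1
  x=-3.001: |R|=1.35776 >1
  x=-2.899: |R|=1.29434 >1
  x=-2.471: |R|=1.01774 >1
Stable set (-2.4444, 0).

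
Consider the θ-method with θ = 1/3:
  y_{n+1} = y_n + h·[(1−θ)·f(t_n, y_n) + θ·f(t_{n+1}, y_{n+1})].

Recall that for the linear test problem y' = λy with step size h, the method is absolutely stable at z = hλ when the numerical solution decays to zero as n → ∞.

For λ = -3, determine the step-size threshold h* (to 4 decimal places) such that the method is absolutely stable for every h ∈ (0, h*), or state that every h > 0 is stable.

(-6.0000,0); λ=-3 ⇒ h* = (6)/3 = 2.0000.

With y'=λy (z=hλ):
  y_{n+1} = y_n + z·[2/3·y_n + 1/3·y_{n+1}] ⇒ (1 − 1/3z)y_{n+1} = (1 + 2/3z)y_n
  R(z) = (1 + 2/3z)/(1 − 1/3z).

Find x<0 with |R(x)|<1.
x=-1.65: |R|=0.0645
R=−1: 1+2/3x = −1+1/3x ⇒ -1/3x=2 ⇒ x=2/(-1/3)=-6.0000
Confirm numerically:
  x=-5.679: |R|=0.96301 <1
  x=-3.609: |R|=0.63822 <1
  x=-2.535: |R|=0.37398 <1
  x=-2.530: |R|=0.37251 <1
  x=-6.167: |R|=1.01822 >1
  x=-6.114: |R|=1.01251 >1
  x=-6.071: |R|=1.00783 >1
Stable set (-6.0000, 0).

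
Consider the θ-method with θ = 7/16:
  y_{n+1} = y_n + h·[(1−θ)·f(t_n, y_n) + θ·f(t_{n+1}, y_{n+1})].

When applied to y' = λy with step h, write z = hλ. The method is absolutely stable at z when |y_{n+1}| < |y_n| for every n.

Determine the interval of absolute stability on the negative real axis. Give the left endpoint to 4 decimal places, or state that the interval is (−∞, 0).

z∈(-16.0000,0).

Test eqn y'=λy, z=hλ:
  y_{n+1} = y_n + z·[9/16·y_n + 7/16·y_{n+1}] ⇒ (1 − 7/16z)y_{n+1} = (1 + 9/16z)y_n
  ⇒ R(z) = (1 + 9/16z)/(1 − 7/16z).

Find x<0 with |R(x)|<1.
x=-1.59: |R|=0.0623
R=−1: 1+9/16x = −1+7/16x ⇒ -1/8x=2 ⇒ x=2/(-1/8)=-16.0000
Confirm numerically:
  x=-14.620: |R|=0.97668 <1
  x=-11.989: |R|=0.91972 <1
  x=-10.306: |R|=0.87080 <1
  x=-8.604: |R|=0.80595 <1
  x=-16.350: |R|=1.00537 >1
  x=-16.046: |R|=1.00072 >1
Stable set (-16.0000, 0).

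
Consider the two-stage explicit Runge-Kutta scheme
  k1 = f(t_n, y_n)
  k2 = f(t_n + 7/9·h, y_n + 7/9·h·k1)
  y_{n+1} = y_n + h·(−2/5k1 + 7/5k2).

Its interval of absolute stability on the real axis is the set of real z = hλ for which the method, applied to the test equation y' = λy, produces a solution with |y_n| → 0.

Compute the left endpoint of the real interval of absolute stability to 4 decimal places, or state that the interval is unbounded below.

left endpoint -0.9184.

With y'=λy (z=hλ):
  k1=λy_n ⇒ h·k1=z·y_n;  k2=λ(1+7/9z)y_n ⇒ h·k2=z(1+7/9z)y_n
  y_{n+1}/y_n = 1 − 2/5z + 7/5z(1+7/9z) = 1 + z + 49/45z²
  ⇒ R(z) = 1 + z + 49/45z².

Boundary: |R(x)|=1, x<0.
x=-1.03: |R|=1.1252
R=1: x+49/45x²=0 ⇒ x=−45/49=-0.9184; min R=1−1/(4·49/45)=0.7704>−1
Confirm numerically:
  x=-0.839: |R|=0.92749 <1
  x=-0.777: |R|=0.88039 <1
  x=-0.401: |R|=0.77409 <1
  x=-1.117: |R|=1.24159 >1
  x=-1.054: |R|=1.15566 >1
So |R|<1 on (-0.9184, 0).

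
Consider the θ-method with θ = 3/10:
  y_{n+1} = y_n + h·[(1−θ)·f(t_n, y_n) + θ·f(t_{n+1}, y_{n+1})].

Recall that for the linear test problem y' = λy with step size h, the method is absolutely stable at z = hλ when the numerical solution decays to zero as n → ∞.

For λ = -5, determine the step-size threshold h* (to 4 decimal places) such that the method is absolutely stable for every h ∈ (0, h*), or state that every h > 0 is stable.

(-5.0000,0); λ=-5 ⇒ h* = (5)/5 = 1.0000.

Set f=λy, z=hλ:
  y_{n+1} = y_n + z·[7/10·y_n + 3/10·y_{n+1}] ⇒ (1 − 3/10z)y_{n+1} = (1 + 7/10z)y_n
  Hence R(z) = (1 + 7/10z)/(1 − 3/10z).

Find x<0 with |R(x)|<1.
x=-1.2: |R|=0.1176
R=−1: 1+7/10x = −1+3/10x ⇒ -2/5x=2 ⇒ x=2/(-2/5)=-5.0000
Confirm numerically:
  x=-4.396: |R|=0.89581 <1
  x=-3.624: |R|=0.73630 <1
  x=-3.022: |R|=0.58502 <1
  x=-2.907: |R|=0.55280 <1
  x=-5.566: |R|=1.08480 >1
  x=-5.095: |R|=1.01503 >1
  x=-5.062: |R|=1.00985 >1
Stable set (-5.0000, 0).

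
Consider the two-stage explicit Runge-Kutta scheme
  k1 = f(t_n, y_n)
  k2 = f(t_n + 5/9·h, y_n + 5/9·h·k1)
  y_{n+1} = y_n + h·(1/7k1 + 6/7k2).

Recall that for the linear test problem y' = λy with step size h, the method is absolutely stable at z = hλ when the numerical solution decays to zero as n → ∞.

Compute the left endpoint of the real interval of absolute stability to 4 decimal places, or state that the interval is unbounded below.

With y'=λy (z=hλ):
  k1=λy_n ⇒ h·k1=z·y_n;  k2=λ(1+5/9z)y_n ⇒ h·k2=z(1+5/9z)y_n
  y_{n+1}/y_n = 1 + 1/7z + 6/7z(1+5/9z) = 1 + z + 10/21z²
  ⇒ R(z) = 1 + z + 10/21z².

Find x<0 with |R(x)|<1.
x=-1.54: |R|=0.5893
R=1: x+10/21x²=0 ⇒ x=−21/10=-2.1000; min R=1−1/(4·10/21)=0.4750>−1
Confirm numerically:
  x=-1.933: |R|=0.84628 <1
  x=-1.623: |R|=0.63135 <1
  x=-1.562: |R|=0.59983 <1
  x=-2.593: |R|=1.60874 >1
  x=-2.418: |R|=1.36615 >1
  x=-2.400: |R|=1.34286 >1
Interval (-2.1000, 0).

z* = -2.1000.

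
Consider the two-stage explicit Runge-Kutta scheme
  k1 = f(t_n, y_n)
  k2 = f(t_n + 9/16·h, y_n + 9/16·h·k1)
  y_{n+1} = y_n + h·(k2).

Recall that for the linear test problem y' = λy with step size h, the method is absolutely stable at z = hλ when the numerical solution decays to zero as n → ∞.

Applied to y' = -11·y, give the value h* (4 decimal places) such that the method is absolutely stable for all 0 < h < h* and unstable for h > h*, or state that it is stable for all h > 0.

(-1.7778,0); λ=-11 ⇒ h* = (16/9)/11 = 0.1616.

Set f=λy, z=hλ:
  k1=λy_n ⇒ h·k1=z·y_n;  k2=λ(1+9/16z)y_n ⇒ h·k2=z(1+9/16z)y_n
  y_{n+1}/y_n = 1 + z(1+9/16z) = 1 + z + 9/16z²
  ⇒ R(z) = 1 + z + 9/16z².

Solve |R(x)|<1 on ℝ⁻.
x=-0.92: |R|=0.5561
R=1: x+9/16x²=0 ⇒ x=−16/9=-1.7778; min R=1−1/(4·9/16)=0.5556>−1
Confirm numerically:
  x=-1.331: |R|=0.66550 <1
  x=-1.089: |R|=0.57808 <1
  x=-0.726: |R|=0.57048 <1
  x=-2.211: |R|=1.53879 >1
  x=-2.101: |R|=1.38199 >1
Interval (-1.7778, 0).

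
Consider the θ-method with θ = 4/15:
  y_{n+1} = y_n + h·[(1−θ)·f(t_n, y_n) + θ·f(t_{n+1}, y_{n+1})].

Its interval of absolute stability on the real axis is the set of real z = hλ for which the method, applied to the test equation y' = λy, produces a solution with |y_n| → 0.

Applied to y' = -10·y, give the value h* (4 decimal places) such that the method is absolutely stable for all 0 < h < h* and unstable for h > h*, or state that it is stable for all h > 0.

(-4.2857,0); λ=-10 ⇒ h* = (30/7)/10 = 0.4286.

On y'=λy, z=hλ:
  y_{n+1} = y_n + z·[11/15·y_n + 4/15·y_{n+1}] ⇒ (1 − 4/15z)y_{n+1} = (1 + 11/15z)y_n
  R(z) = (1 + 11/15z)/(1 − 4/15z).

Boundary: |R(x)|=1, x<0.
x=-0.59: |R|=0.4902
R=−1: 1+11/15x = −1+4/15x ⇒ -7/15x=2 ⇒ x=2/(-7/15)=-4.2857
Confirm numerically:
  x=-4.048: |R|=0.94665 <1
  x=-2.725: |R|=0.57819 <1
  x=-2.319: |R|=0.43290 <1
  x=-1.786: |R|=0.20981 <1
  x=-4.595: |R|=1.06486 >1
  x=-4.482: |R|=1.04173 >1
Stable set (-4.2857, 0).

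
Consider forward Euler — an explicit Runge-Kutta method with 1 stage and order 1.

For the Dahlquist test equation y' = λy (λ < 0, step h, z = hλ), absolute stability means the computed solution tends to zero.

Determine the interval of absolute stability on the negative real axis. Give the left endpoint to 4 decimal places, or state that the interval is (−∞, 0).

Test eqn y'=λy, z=hλ:
  order 1, 1-stage ⇒ R(z)=1+z
  (e.g. R(-1.14)=-0.14000, |R|=0.14000)

Boundary: |R(x)|=1, x<0.
x=-1.14: |R|=0.1400
|R(-2.35)|=1.3500 |R(-2.34)|=1.3400 |R(-1.95)|=0.9500
Bisect:
  x_lo=-2.4842 |R|=1.4842  x_hi=-0.1644 |R|=0.8356
  mid=-1.32428 |R|=0.32428 →hi
  mid=-1.90425 |R|=0.90425 →hi
  mid=-2.19423 |R|=1.19423 →lo
  mid=-2.04924 |R|=1.04924 →lo
  mid=-1.97674 |R|=0.97674 →hi
  mid=-2.01299 |R|=1.01299 →lo
  mid=-1.99487 |R|=0.99487 →hi
  mid=-2.00393 |R|=1.00393 →lo
  ...
  [-2.00010,-1.99996] ⇒ x*=-2.0000
Interval (-2.0000, 0).

(-2.0000, 0).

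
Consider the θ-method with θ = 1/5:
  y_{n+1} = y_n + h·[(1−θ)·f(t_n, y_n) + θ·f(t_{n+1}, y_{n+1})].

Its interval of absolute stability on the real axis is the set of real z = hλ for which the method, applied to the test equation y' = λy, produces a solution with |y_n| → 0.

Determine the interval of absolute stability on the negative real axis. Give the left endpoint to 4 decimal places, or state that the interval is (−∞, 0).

z∈(-3.3333,0).

Test eqn y'=λy, z=hλ:
  y_{n+1} = y_n + z·[4/5·y_n + 1/5·y_{n+1}] ⇒ (1 − 1/5z)y_{n+1} = (1 + 4/5z)y_n
  R(z) = (1 + 4/5z)/(1 − 1/5z).

Find x<0 with |R(x)|<1.
x=-1.11: |R|=0.0917
R=−1: 1+4/5x = −1+1/5x ⇒ -3/5x=2 ⇒ x=2/(-3/5)=-3.3333
Confirm numerically:
  x=-2.331: |R|=0.58982 <1
  x=-1.637: |R|=0.23324 <1
  x=-1.343: |R|=0.05865 <1
  x=-3.791: |R|=1.15618 >1
  x=-3.376: |R|=1.01528 >1
So |R|<1 on (-3.3333, 0).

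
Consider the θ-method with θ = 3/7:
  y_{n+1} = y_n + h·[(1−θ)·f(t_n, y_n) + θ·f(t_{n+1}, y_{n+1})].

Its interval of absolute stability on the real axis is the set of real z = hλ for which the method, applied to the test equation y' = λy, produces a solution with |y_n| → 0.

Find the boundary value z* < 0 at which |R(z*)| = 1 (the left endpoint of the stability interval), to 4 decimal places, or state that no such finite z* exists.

z* = -14.0000.

On y'=λy, z=hλ:
  y_{n+1} = y_n + z·[4/7·y_n + 3/7·y_{n+1}] ⇒ (1 − 3/7z)y_{n+1} = (1 + 4/7z)y_n
  R(z) = (1 + 4/7z)/(1 − 3/7z).

Find x<0 with |R(x)|<1.
x=-1.25: |R|=0.1860
R=−1: 1+4/7x = −1+3/7x ⇒ -1/7x=2 ⇒ x=2/(-1/7)=-14.0000
Confirm numerically:
  x=-13.278: |R|=0.98458 <1
  x=-13.188: |R|=0.98256 <1
  x=-6.621: |R|=0.72531 <1
  x=-14.422: |R|=1.00840 >1
  x=-14.213: |R|=1.00429 >1
  x=-14.203: |R|=1.00409 >1
So |R|<1 on (-14.0000, 0).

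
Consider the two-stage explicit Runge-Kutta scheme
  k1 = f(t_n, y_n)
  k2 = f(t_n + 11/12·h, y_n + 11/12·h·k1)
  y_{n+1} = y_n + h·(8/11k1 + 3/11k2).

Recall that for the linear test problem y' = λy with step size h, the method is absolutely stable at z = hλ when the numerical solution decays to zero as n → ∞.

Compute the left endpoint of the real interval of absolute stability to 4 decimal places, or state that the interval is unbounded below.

left endpoint -4.0000.

Test eqn y'=λy, z=hλ:
  k1=λy_n ⇒ h·k1=z·y_n;  k2=λ(1+11/12z)y_n ⇒ h·k2=z(1+11/12z)y_n
  y_{n+1}/y_n = 1 + 8/11z + 3/11z(1+11/12z) = 1 + z + 1/4z²
  ⇒ R(z) = 1 + z + 1/4z².

Boundary: |R(x)|=1, x<0.
x=-0.35: |R|=0.6806
R=1: x+1/4x²=0 ⇒ x=−4=-4.0000; min R=1−1/(4·1/4)=0.0000>−1
Confirm numerically:
  x=-3.438: |R|=0.51696 <1
  x=-3.324: |R|=0.43824 <1
  x=-1.737: |R|=0.01729 <1
  x=-1.685: |R|=0.02481 <1
  x=-4.371: |R|=1.40541 >1
  x=-4.202: |R|=1.21220 >1
So |R|<1 on (-4.0000, 0).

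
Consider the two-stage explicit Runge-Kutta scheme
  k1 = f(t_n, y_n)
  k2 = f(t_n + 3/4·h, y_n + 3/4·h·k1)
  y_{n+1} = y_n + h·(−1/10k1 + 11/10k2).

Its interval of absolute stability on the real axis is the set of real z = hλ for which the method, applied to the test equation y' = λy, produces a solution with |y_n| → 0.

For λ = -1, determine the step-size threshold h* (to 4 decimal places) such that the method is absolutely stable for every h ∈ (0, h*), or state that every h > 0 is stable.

(-1.2121,0); λ=-1 ⇒ h* = (40/33)/1 = 1.2121.

Set f=λy, z=hλ:
  k1=λy_n ⇒ h·k1=z·y_n;  k2=λ(1+3/4z)y_n ⇒ h·k2=z(1+3/4z)y_n
  y_{n+1}/y_n = 1 − 1/10z + 11/10z(1+3/4z) = 1 + z + 33/40z²
  so R(z) = 1 + z + 33/40z².

Find x<0 with |R(x)|<1.
x=-0.36: |R|=0.7469
R=1: x+33/40x²=0 ⇒ x=−40/33=-1.2121; min R=1−1/(4·33/40)=0.6970>−1
Confirm numerically:
  x=-1.097: |R|=0.89581 <1
  x=-1.014: |R|=0.83426 <1
  x=-0.921: |R|=0.77880 <1
  x=-0.654: |R|=0.69887 <1
  x=-1.277: |R|=1.06835 >1
  x=-1.260: |R|=1.04977 >1
So |R|<1 on (-1.2121, 0).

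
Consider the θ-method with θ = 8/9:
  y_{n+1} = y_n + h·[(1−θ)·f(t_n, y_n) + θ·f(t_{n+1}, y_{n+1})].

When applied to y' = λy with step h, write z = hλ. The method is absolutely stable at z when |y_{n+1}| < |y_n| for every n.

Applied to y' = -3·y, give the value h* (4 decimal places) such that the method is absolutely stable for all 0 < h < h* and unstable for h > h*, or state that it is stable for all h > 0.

Set f=λy, z=hλ:
  y_{n+1} = y_n + z·[1/9·y_n + 8/9·y_{n+1}] ⇒ (1 − 8/9z)y_{n+1} = (1 + 1/9z)y_n
  so R(z) = (1 + 1/9z)/(1 − 8/9z).

Need |R(x)|<1, x<0.
x=-1.38: |R|=0.3802
x=-2: |R|=0.2800
x=-10: |R|=0.0112
x=-100: |R|=0.1125
θ=8/9≥1/2 ⇒ |1+1/9x|<|1−8/9x| ∀x<0 ⇒ stable on all of ℝ⁻.

interval (−∞, 0). Any h>0 works for λ=-3.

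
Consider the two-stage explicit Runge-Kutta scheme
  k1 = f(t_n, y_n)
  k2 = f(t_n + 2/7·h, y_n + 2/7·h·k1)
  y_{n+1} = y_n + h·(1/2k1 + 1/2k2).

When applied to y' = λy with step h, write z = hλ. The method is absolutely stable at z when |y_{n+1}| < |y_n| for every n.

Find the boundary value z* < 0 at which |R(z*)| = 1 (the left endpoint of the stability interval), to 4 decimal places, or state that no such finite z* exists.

Set f=λy, z=hλ:
  k1=λy_n ⇒ h·k1=z·y_n;  k2=λ(1+2/7z)y_n ⇒ h·k2=z(1+2/7z)y_n
  y_{n+1}/y_n = 1 + 1/2z + 1/2z(1+2/7z) = 1 + z + 1/7z²
  Hence R(z) = 1 + z + 1/7z².

Need |R(x)|<1, x<0.
x=-1.54: |R|=0.2012
R=1: x+1/7x²=0 ⇒ x=−7=-7.0000; min R=1−1/(4·1/7)=-0.7500>−1
Confirm numerically:
  x=-6.368: |R|=0.42506 <1
  x=-6.164: |R|=0.26384 <1
  x=-3.575: |R|=0.74920 <1
  x=-7.466: |R|=1.49702 >1
  x=-7.411: |R|=1.43513 >1
  x=-7.173: |R|=1.17728 >1
So |R|<1 on (-7.0000, 0).

z* = -7.0000.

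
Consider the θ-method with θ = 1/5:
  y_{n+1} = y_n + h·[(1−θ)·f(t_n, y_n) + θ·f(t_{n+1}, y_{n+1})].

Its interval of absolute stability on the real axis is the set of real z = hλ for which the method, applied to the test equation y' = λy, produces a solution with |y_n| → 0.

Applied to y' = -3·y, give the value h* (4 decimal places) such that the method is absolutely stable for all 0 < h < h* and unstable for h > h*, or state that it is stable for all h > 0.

On y'=λy, z=hλ:
  y_{n+1} = y_n + z·[4/5·y_n + 1/5·y_{n+1}] ⇒ (1 − 1/5z)y_{n+1} = (1 + 4/5z)y_n
  R(z) = (1 + 4/5z)/(1 − 1/5z).

Find x<0 with |R(x)|<1.
x=-1.77: |R|=0.3072
R=−1: 1+4/5x = −1+1/5x ⇒ -3/5x=2 ⇒ x=2/(-3/5)=-3.3333
Confirm numerically:
  x=-2.734: |R|=0.76752 <1
  x=-2.306: |R|=0.57815 <1
  x=-2.286: |R|=0.56876 <1
  x=-2.105: |R|=0.48135 <1
  x=-3.688: |R|=1.12247 >1
  x=-3.431: |R|=1.03475 >1
  x=-3.410: |R|=1.02735 >1
Stable set (-3.3333, 0).

(-3.3333,0); λ=-3 ⇒ h* = (10/3)/3 = 1.1111.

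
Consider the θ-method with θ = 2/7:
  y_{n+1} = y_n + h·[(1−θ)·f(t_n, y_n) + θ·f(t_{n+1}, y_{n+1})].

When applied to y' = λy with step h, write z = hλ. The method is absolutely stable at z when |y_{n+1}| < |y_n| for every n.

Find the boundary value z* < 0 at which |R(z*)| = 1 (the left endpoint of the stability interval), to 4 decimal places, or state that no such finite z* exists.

z* = -4.6667.

With y'=λy (z=hλ):
  y_{n+1} = y_n + z·[5/7·y_n + 2/7·y_{n+1}] ⇒ (1 − 2/7z)y_{n+1} = (1 + 5/7z)y_n
  Hence R(z) = (1 + 5/7z)/(1 − 2/7z).

Find x<0 with |R(x)|<1.
x=-0.62: |R|=0.4733
R=−1: 1+5/7x = −1+2/7x ⇒ -3/7x=2 ⇒ x=2/(-3/7)=-4.6667
Confirm numerically:
  x=-3.728: |R|=0.80520 <1
  x=-3.268: |R|=0.69001 <1
  x=-3.165: |R|=0.66204 <1
  x=-1.889: |R|=0.22685 <1
  x=-5.239: |R|=1.09824 >1
  x=-5.077: |R|=1.07176 >1
Interval (-4.6667, 0).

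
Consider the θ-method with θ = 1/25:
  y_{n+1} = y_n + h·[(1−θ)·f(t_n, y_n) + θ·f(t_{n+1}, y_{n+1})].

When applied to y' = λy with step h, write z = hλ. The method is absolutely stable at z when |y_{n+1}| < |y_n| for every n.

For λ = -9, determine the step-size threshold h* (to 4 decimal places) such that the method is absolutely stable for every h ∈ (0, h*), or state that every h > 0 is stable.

Test eqn y'=λy, z=hλ:
  y_{n+1} = y_n + z·[24/25·y_n + 1/25·y_{n+1}] ⇒ (1 − 1/25z)y_{n+1} = (1 + 24/25z)y_n
  Hence R(z) = (1 + 24/25z)/(1 − 1/25z).

Boundary: |R(x)|=1, x<0.
x=-1.01: |R|=0.0292
R=−1: 1+24/25x = −1+1/25x ⇒ -23/25x=2 ⇒ x=2/(-23/25)=-2.1739
Confirm numerically:
  x=-1.750: |R|=0.63551 <1
  x=-1.587: |R|=0.49227 <1
  x=-1.386: |R|=0.31320 <1
  x=-1.156: |R|=0.10491 <1
  x=-2.581: |R|=1.33947 >1
  x=-2.542: |R|=1.30739 >1
  x=-2.540: |R|=1.30574 >1
Interval (-2.1739, 0).

(-2.1739,0); λ=-9 ⇒ h* = (50/23)/9 = 0.2415.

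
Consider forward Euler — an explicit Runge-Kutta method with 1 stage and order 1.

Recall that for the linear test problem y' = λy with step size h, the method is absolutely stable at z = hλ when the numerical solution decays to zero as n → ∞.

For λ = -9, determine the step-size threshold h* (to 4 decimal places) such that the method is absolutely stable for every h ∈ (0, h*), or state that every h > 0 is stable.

On y'=λy, z=hλ:
  order 1, 1-stage ⇒ R(z)=1+z
  (e.g. R(-1.46)=-0.46000, |R|=0.46000)

Need |R(x)|<1, x<0.
x=-1.46: |R|=0.4600
|R(-2.09)|=1.0900 |R(-1.93)|=0.9300 |R(-1.03)|=0.0300
Bisect:
  x_lo=-2.3886 |R|=1.3886  x_hi=-0.3929 |R|=0.6071
  mid=-1.39070 |R|=0.39070 →hi
  mid=-1.88963 |R|=0.88963 →hi
  mid=-2.13909 |R|=1.13909 →lo
  mid=-2.01436 |R|=1.01436 →lo
  mid=-1.95200 |R|=0.95200 →hi
  mid=-1.98318 |R|=0.98318 →hi
  mid=-1.99877 |R|=0.99877 →hi
  mid=-2.00657 |R|=1.00657 →lo
  mid=-2.00267 |R|=1.00267 →lo
  mid=-2.00072 |R|=1.00072 →lo
  ...
  [-2.00011,-1.99999] ⇒ x*=-2.0000
So |R|<1 on (-2.0000, 0).

(-2.0000,0); λ=-9 ⇒ h* = 0.2222.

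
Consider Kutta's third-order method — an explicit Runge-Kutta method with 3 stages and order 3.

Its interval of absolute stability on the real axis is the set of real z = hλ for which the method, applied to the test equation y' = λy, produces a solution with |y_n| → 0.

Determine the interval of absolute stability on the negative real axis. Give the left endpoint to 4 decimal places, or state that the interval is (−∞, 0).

On y'=λy, z=hλ:
  order 3, 3-stage ⇒ R(z)=1+z+z^2/2+z^3/6
  (e.g. R(-0.92)=0.37342, |R|=0.37342)

Solve |R(x)|<1 on ℝ⁻.
x=-0.92: |R|=0.3734
|R(-1.88)|=0.2202 |R(-1.65)|=0.0374 |R(-0.82)|=0.4243
Bisect:
  x_lo=-3.4121 |R|=3.2117  x_hi=-0.3824 |R|=0.6814
  mid=-1.89727 |R|=0.23570 →hi
  mid=-2.65468 |R|=1.24909 →lo
  mid=-2.27597 |R|=0.65089 →hi
  mid=-2.46533 |R|=0.92372 →hi
  mid=-2.56001 |R|=1.07941 →lo
  mid=-2.51267 |R|=0.99987 →hi
  mid=-2.53634 |R|=1.03921 →lo
  mid=-2.52450 |R|=1.01943 →lo
  mid=-2.51858 |R|=1.00963 →lo
  ...
  [-2.51285,-2.51267] ⇒ x*=-2.5127
Stable set (-2.5127, 0).

(-2.5127, 0).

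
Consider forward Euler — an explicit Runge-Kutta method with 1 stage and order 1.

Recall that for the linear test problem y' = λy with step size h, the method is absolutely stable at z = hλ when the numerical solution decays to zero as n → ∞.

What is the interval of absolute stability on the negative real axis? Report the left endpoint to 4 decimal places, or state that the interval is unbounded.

With y'=λy (z=hλ):
  order 1, 1-stage ⇒ R(z)=1+z
  (e.g. R(-0.44)=0.56000, |R|=0.56000)

Solve |R(x)|<1 on ℝ⁻.
x=-0.44: |R|=0.5600
|R(-1.59)|=0.5900 |R(-1.55)|=0.5500 |R(-1.14)|=0.1400
Bisect:
  x_lo=-2.3915 |R|=1.3915  x_hi=-0.3547 |R|=0.6453
  mid=-1.37310 |R|=0.37310 →hi
  mid=-1.88230 |R|=0.88230 →hi
  mid=-2.13690 |R|=1.13690 →lo
  mid=-2.00960 |R|=1.00960 →lo
  mid=-1.94595 |R|=0.94595 →hi
  mid=-1.97777 |R|=0.97777 →hi
  mid=-1.99369 |R|=0.99369 →hi
  mid=-2.00164 |R|=1.00164 →lo
  ...
  [-2.00003,-1.99990] ⇒ x*=-2.0000
Interval (-2.0000, 0).

(-2.0000, 0).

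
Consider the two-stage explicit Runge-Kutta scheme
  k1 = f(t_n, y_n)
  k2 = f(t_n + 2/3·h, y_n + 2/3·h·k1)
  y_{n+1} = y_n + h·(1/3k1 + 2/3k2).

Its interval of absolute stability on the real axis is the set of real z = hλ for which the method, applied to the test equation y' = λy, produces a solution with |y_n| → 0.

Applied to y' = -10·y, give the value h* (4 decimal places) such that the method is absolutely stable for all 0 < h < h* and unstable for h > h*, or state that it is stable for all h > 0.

(-2.2500,0); λ=-10 ⇒ h* = (9/4)/10 = 0.2250.

Test eqn y'=λy, z=hλ:
  k1=λy_n ⇒ h·k1=z·y_n;  k2=λ(1+2/3z)y_n ⇒ h·k2=z(1+2/3z)y_n
  y_{n+1}/y_n = 1 + 1/3z + 2/3z(1+2/3z) = 1 + z + 4/9z²
  R(z) = 1 + z + 4/9z².

Boundary: |R(x)|=1, x<0.
x=-1.72: |R|=0.5948
R=1: x+4/9x²=0 ⇒ x=−9/4=-2.2500; min R=1−1/(4·4/9)=0.4375>−1
Confirm numerically:
  x=-2.146: |R|=0.90081 <1
  x=-1.763: |R|=0.61841 <1
  x=-1.006: |R|=0.44379 <1
  x=-0.996: |R|=0.44490 <1
  x=-2.850: |R|=1.76000 >1
  x=-2.740: |R|=1.59671 >1
  x=-2.451: |R|=1.21896 >1
Stable set (-2.2500, 0).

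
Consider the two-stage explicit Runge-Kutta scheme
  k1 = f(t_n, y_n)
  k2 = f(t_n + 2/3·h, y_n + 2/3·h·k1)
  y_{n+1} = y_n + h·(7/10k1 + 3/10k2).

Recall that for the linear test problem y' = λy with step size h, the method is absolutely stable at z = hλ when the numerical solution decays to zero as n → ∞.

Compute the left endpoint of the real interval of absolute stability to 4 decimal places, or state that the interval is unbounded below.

Test eqn y'=λy, z=hλ:
  k1=λy_n ⇒ h·k1=z·y_n;  k2=λ(1+2/3z)y_n ⇒ h·k2=z(1+2/3z)y_n
  y_{n+1}/y_n = 1 + 7/10z + 3/10z(1+2/3z) = 1 + z + 1/5z²
  ⇒ R(z) = 1 + z + 1/5z².

Boundary: |R(x)|=1, x<0.
x=-0.3: |R|=0.7180
R=1: x+1/5x²=0 ⇒ x=−5=-5.0000; min R=1−1/(4·1/5)=-0.2500>−1
Confirm numerically:
  x=-3.769: |R|=0.07207 <1
  x=-2.459: |R|=0.24966 <1
  x=-2.397: |R|=0.24788 <1
  x=-5.413: |R|=1.44711 >1
  x=-5.282: |R|=1.29790 >1
So |R|<1 on (-5.0000, 0).

left endpoint -5.0000.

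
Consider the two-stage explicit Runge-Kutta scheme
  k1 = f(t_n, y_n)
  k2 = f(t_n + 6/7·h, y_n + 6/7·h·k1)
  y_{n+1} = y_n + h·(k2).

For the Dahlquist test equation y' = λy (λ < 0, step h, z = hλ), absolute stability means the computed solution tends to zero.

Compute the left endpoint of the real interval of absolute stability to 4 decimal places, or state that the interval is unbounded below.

z* = -1.1667.

With y'=λy (z=hλ):
  k1=λy_n ⇒ h·k1=z·y_n;  k2=λ(1+6/7z)y_n ⇒ h·k2=z(1+6/7z)y_n
  y_{n+1}/y_n = 1 + z(1+6/7z) = 1 + z + 6/7z²
  R(z) = 1 + z + 6/7z².

Boundary: |R(x)|=1, x<0.
x=-0.64: |R|=0.7111
R=1: x+6/7x²=0 ⇒ x=−7/6=-1.1667; min R=1−1/(4·6/7)=0.7083>−1
Confirm numerically:
  x=-1.014: |R|=0.86731 <1
  x=-0.908: |R|=0.79868 <1
  x=-0.503: |R|=0.71386 <1
  x=-0.497: |R|=0.71472 <1
  x=-1.583: |R|=1.56490 >1
  x=-1.579: |R|=1.55806 >1
  x=-1.335: |R|=1.19262 >1
Interval (-1.1667, 0).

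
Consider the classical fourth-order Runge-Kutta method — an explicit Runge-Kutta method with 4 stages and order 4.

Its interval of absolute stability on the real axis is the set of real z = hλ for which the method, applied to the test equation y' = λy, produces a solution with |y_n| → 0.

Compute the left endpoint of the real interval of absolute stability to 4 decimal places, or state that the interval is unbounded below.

With y'=λy (z=hλ):
  order 4, 4-stage ⇒ R(z)=1+z+z^2/2+z^3/6+z^4/24
  (e.g. R(-0.7)=0.49784, |R|=0.49784)

Need |R(x)|<1, x<0.
x=-0.7: |R|=0.4978
|R(-2.82)|=1.0536 |R(-0.95)|=0.3923 |R(-0.57)|=0.5660
Bisect:
  x_lo=-3.5437 |R|=2.8891  x_hi=-0.3776 |R|=0.6856
  mid=-1.96063 |R|=0.32098 →hi
  mid=-2.75216 |R|=0.95119 →hi
  mid=-3.14793 |R|=1.69932 →lo
  mid=-2.95005 |R|=1.27817 →lo
  mid=-2.85111 |R|=1.10384 →lo
  mid=-2.80164 |R|=1.02492 →lo
  mid=-2.77690 |R|=0.98742 →hi
  mid=-2.78927 |R|=1.00601 →lo
  mid=-2.78308 |R|=0.99667 →hi
  ...
  [-2.78540,-2.78521] ⇒ x*=-2.7853
So |R|<1 on (-2.7853, 0).

left endpoint -2.7853.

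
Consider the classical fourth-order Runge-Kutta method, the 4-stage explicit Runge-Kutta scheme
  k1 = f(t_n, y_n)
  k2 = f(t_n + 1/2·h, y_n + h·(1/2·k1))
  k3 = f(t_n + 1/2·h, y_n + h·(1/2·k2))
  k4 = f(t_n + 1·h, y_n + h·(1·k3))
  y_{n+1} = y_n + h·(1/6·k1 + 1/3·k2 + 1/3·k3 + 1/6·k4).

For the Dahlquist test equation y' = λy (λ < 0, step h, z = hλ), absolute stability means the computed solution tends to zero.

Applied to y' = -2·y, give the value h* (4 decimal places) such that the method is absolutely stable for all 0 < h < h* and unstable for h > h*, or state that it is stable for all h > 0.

Test eqn y'=λy, z=hλ:
  order 4, 4-stage ⇒ R(z)=1+z+z^2/2+z^3/6+z^4/24
  (e.g. R(-0.55)=0.57733, |R|=0.57733)

Find x<0 with |R(x)|<1.
x=-0.55: |R|=0.5773
|R(-2.88)|=1.1524 |R(-1.59)|=0.2704 |R(-1.06)|=0.3559
Bisect:
  x_lo=-3.2228 |R|=1.8864  x_hi=-0.0585 |R|=0.9431
  mid=-1.64067 |R|=0.27108 →hi
  mid=-2.43173 |R|=0.58530 →hi
  mid=-2.82727 |R|=1.06515 →lo
  mid=-2.62950 |R|=0.78942 →hi
  mid=-2.72838 |R|=0.91753 →hi
  mid=-2.77782 |R|=0.98880 →hi
  mid=-2.80255 |R|=1.02632 →lo
  mid=-2.79019 |R|=1.00740 →lo
  mid=-2.78400 |R|=0.99806 →hi
  ...
  [-2.78536,-2.78516] ⇒ x*=-2.7853
So |R|<1 on (-2.7853, 0).

(-2.7853,0); λ=-2 ⇒ h* = 1.3926.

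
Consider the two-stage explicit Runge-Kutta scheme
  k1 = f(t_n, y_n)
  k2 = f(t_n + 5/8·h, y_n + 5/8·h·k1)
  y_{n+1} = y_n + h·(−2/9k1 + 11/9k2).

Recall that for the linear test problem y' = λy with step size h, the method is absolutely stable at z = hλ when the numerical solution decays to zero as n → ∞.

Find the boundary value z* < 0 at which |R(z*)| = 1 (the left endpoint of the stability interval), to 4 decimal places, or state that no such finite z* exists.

z* = -1.3091.

Set f=λy, z=hλ:
  k1=λy_n ⇒ h·k1=z·y_n;  k2=λ(1+5/8z)y_n ⇒ h·k2=z(1+5/8z)y_n
  y_{n+1}/y_n = 1 − 2/9z + 11/9z(1+5/8z) = 1 + z + 55/72z²
  Hence R(z) = 1 + z + 55/72z².

Solve |R(x)|<1 on ℝ⁻.
x=-1.19: |R|=0.8917
R=1: x+55/72x²=0 ⇒ x=−72/55=-1.3091; min R=1−1/(4·55/72)=0.6727>−1
Confirm numerically:
  x=-1.062: |R|=0.79955 <1
  x=-0.612: |R|=0.67411 <1
  x=-0.578: |R|=0.67720 <1
  x=-1.860: |R|=1.78275 >1
  x=-1.477: |R|=1.18945 >1
So |R|<1 on (-1.3091, 0).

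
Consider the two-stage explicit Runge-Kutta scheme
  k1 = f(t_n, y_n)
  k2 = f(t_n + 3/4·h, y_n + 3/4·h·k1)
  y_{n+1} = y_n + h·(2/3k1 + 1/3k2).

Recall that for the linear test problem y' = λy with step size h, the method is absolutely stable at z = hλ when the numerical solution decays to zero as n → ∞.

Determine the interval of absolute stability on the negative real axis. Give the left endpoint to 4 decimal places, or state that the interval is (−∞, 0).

Set f=λy, z=hλ:
  k1=λy_n ⇒ h·k1=z·y_n;  k2=λ(1+3/4z)y_n ⇒ h·k2=z(1+3/4z)y_n
  y_{n+1}/y_n = 1 + 2/3z + 1/3z(1+3/4z) = 1 + z + 1/4z²
  R(z) = 1 + z + 1/4z².

Boundary: |R(x)|=1, x<0.
x=-0.79: |R|=0.3660
R=1: x+1/4x²=0 ⇒ x=−4=-4.0000; min R=1−1/(4·1/4)=0.0000>−1
Confirm numerically:
  x=-2.853: |R|=0.18190 <1
  x=-2.648: |R|=0.10498 <1
  x=-2.428: |R|=0.04580 <1
  x=-1.727: |R|=0.01863 <1
  x=-4.387: |R|=1.42444 >1
  x=-4.240: |R|=1.25440 >1
So |R|<1 on (-4.0000, 0).

(-4.0000, 0).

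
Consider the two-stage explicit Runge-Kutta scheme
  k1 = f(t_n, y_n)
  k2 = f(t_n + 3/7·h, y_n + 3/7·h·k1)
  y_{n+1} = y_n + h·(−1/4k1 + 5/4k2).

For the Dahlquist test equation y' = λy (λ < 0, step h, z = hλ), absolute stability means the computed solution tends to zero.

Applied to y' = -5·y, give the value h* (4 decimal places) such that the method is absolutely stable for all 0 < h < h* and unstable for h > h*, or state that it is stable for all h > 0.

Test eqn y'=λy, z=hλ:
  k1=λy_n ⇒ h·k1=z·y_n;  k2=λ(1+3/7z)y_n ⇒ h·k2=z(1+3/7z)y_n
  y_{n+1}/y_n = 1 − 1/4z + 5/4z(1+3/7z) = 1 + z + 15/28z²
  so R(z) = 1 + z + 15/28z².

Solve |R(x)|<1 on ℝ⁻.
x=-1.77: |R|=0.9083
R=1: x+15/28x²=0 ⇒ x=−28/15=-1.8667; min R=1−1/(4·15/28)=0.5333>−1
Confirm numerically:
  x=-1.801: |R|=0.93664 <1
  x=-1.601: |R|=0.77214 <1
  x=-1.578: |R|=0.75597 <1
  x=-2.204: |R|=1.39829 >1
  x=-1.943: |R|=1.07945 >1
Stable set (-1.8667, 0).

(-1.8667,0); λ=-5 ⇒ h* = (28/15)/5 = 0.3733.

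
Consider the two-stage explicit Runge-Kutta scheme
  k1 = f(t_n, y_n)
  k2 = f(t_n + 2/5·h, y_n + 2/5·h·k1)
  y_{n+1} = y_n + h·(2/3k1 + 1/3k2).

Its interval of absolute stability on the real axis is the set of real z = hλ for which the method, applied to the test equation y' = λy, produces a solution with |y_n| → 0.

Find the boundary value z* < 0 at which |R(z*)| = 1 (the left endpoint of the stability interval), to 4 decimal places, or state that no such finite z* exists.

z* = -7.5000.

On y'=λy, z=hλ:
  k1=λy_n ⇒ h·k1=z·y_n;  k2=λ(1+2/5z)y_n ⇒ h·k2=z(1+2/5z)y_n
  y_{n+1}/y_n = 1 + 2/3z + 1/3z(1+2/5z) = 1 + z + 2/15z²
  so R(z) = 1 + z + 2/15z².

Solve |R(x)|<1 on ℝ⁻.
x=-0.51: |R|=0.5247
R=1: x+2/15x²=0 ⇒ x=−15/2=-7.5000; min R=1−1/(4·2/15)=-0.8750>−1
Confirm numerically:
  x=-6.384: |R|=0.05006 <1
  x=-5.063: |R|=0.64514 <1
  x=-4.328: |R|=0.83046 <1
  x=-4.103: |R|=0.85839 <1
  x=-7.770: |R|=1.27972 >1
  x=-7.649: |R|=1.15196 >1
So |R|<1 on (-7.5000, 0).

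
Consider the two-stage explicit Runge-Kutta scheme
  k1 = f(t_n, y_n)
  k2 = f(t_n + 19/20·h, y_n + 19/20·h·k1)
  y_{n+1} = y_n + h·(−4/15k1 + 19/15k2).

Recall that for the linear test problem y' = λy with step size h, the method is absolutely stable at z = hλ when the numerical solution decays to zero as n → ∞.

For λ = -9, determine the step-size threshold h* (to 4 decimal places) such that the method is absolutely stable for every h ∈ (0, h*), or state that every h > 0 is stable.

(-0.8310,0); λ=-9 ⇒ h* = (300/361)/9 = 0.0923.

Set f=λy, z=hλ:
  k1=λy_n ⇒ h·k1=z·y_n;  k2=λ(1+19/20z)y_n ⇒ h·k2=z(1+19/20z)y_n
  y_{n+1}/y_n = 1 − 4/15z + 19/15z(1+19/20z) = 1 + z + 361/300z²
  so R(z) = 1 + z + 361/300z².

Boundary: |R(x)|=1, x<0.
x=-0.7: |R|=0.8896
R=1: x+361/300x²=0 ⇒ x=−300/361=-0.8310; min R=1−1/(4·361/300)=0.7922>−1
Confirm numerically:
  x=-0.709: |R|=0.89589 <1
  x=-0.586: |R|=0.82722 <1
  x=-0.548: |R|=0.81337 <1
  x=-0.418: |R|=0.79225 <1
  x=-1.156: |R|=1.45206 >1
  x=-1.062: |R|=1.29517 >1
Interval (-0.8310, 0).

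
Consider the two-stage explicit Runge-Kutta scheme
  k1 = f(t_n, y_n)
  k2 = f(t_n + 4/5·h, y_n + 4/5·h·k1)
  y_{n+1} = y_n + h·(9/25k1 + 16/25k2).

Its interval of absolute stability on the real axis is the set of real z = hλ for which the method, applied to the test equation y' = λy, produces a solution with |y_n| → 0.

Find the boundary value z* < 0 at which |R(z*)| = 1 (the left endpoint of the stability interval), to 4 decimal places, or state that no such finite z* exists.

Test eqn y'=λy, z=hλ:
  k1=λy_n ⇒ h·k1=z·y_n;  k2=λ(1+4/5z)y_n ⇒ h·k2=z(1+4/5z)y_n
  y_{n+1}/y_n = 1 + 9/25z + 16/25z(1+4/5z) = 1 + z + 64/125z²
  Hence R(z) = 1 + z + 64/125z².

Need |R(x)|<1, x<0.
x=-1.01: |R|=0.5123
R=1: x+64/125x²=0 ⇒ x=−125/64=-1.9531; min R=1−1/(4·64/125)=0.5117>−1
Confirm numerically:
  x=-1.725: |R|=0.79852 <1
  x=-1.326: |R|=0.57424 <1
  x=-1.038: |R|=0.51365 <1
  x=-0.968: |R|=0.51176 <1
  x=-2.401: |R|=1.55058 >1
  x=-2.291: |R|=1.39632 >1
  x=-2.117: |R|=1.17762 >1
So |R|<1 on (-1.9531, 0).

z* = -1.9531.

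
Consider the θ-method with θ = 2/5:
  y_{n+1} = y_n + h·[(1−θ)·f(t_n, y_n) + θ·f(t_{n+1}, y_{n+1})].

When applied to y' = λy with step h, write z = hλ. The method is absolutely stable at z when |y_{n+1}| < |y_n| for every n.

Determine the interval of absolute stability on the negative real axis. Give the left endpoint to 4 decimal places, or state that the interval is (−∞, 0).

z∈(-10.0000,0).

With y'=λy (z=hλ):
  y_{n+1} = y_n + z·[3/5·y_n + 2/5·y_{n+1}] ⇒ (1 − 2/5z)y_{n+1} = (1 + 3/5z)y_n
  Hence R(z) = (1 + 3/5z)/(1 − 2/5z).

Need |R(x)|<1, x<0.
x=-0.92: |R|=0.3275
R=−1: 1+3/5x = −1+2/5x ⇒ -1/5x=2 ⇒ x=2/(-1/5)=-10.0000
Confirm numerically:
  x=-9.490: |R|=0.97873 <1
  x=-7.391: |R|=0.86811 <1
  x=-7.372: |R|=0.86690 <1
  x=-6.355: |R|=0.79418 <1
  x=-10.267: |R|=1.01046 >1
  x=-10.208: |R|=1.00818 >1
  x=-10.038: |R|=1.00152 >1
Interval (-10.0000, 0).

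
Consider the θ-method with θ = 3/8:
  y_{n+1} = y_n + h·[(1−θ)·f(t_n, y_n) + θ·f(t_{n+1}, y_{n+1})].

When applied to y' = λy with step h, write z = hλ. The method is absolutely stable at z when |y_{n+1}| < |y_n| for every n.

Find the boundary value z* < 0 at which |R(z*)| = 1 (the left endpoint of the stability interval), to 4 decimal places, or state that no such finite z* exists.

Test eqn y'=λy, z=hλ:
  y_{n+1} = y_n + z·[5/8·y_n + 3/8·y_{n+1}] ⇒ (1 − 3/8z)y_{n+1} = (1 + 5/8z)y_n
  R(z) = (1 + 5/8z)/(1 − 3/8z).

Need |R(x)|<1, x<0.
x=-0.32: |R|=0.7143
R=−1: 1+5/8x = −1+3/8x ⇒ -1/4x=2 ⇒ x=2/(-1/4)=-8.0000
Confirm numerically:
  x=-7.289: |R|=0.95239 <1
  x=-4.412: |R|=0.66208 <1
  x=-3.335: |R|=0.48181 <1
  x=-8.271: |R|=1.01652 >1
  x=-8.172: |R|=1.01058 >1
Interval (-8.0000, 0).

z* = -8.0000.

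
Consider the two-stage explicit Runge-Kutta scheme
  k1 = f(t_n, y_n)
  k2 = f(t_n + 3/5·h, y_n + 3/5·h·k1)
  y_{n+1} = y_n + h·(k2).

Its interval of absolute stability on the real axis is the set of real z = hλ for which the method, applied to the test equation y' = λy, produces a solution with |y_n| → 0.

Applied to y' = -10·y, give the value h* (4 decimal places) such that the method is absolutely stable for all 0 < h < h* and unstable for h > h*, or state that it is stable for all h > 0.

(-1.6667,0); λ=-10 ⇒ h* = (5/3)/10 = 0.1667.

Set f=λy, z=hλ:
  k1=λy_n ⇒ h·k1=z·y_n;  k2=λ(1+3/5z)y_n ⇒ h·k2=z(1+3/5z)y_n
  y_{n+1}/y_n = 1 + z(1+3/5z) = 1 + z + 3/5z²
  Hence R(z) = 1 + z + 3/5z².

Solve |R(x)|<1 on ℝ⁻.
x=-1.07: |R|=0.6169
R=1: x+3/5x²=0 ⇒ x=−5/3=-1.6667; min R=1−1/(4·3/5)=0.5833>−1
Confirm numerically:
  x=-1.534: |R|=0.87789 <1
  x=-1.461: |R|=0.81971 <1
  x=-0.827: |R|=0.58336 <1
  x=-0.736: |R|=0.58902 <1
  x=-1.952: |R|=1.33418 >1
  x=-1.782: |R|=1.12331 >1
So |R|<1 on (-1.6667, 0).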